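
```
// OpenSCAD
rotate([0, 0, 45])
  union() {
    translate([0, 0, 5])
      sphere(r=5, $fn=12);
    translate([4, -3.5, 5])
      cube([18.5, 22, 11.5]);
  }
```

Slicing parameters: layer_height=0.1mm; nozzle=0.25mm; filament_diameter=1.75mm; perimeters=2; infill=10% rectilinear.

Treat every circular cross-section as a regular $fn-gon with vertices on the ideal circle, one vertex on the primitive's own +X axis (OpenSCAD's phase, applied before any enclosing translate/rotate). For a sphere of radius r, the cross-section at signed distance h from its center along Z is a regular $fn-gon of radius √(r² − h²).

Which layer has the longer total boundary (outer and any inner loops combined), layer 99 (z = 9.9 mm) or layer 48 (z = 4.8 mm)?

layer 99 (z = 9.9 mm)

Layer 99 (z = 9.9): the r=5 sphere contributes a regular 12-gon of circumradius √(5²−4.9²) = 0.995 (perimeter = 2·12·0.995·sin(180°/12) = 6.18 mm); the 18.5×22 cube at (4, -3.5) contributes its full rectangle (perimeter 81.00 mm); Combining (union): the 2 present regions are separate (no shared area or edge), so areas and boundary lengths simply add and each stays a separate island — boundary = 87.18 mm; (whole slice rotated 45° about Z — lengths, areas and connectivity unchanged). So its perimeter = 87.18 mm. Layer 48 (z = 4.8): the sphere: section is a regular 12-gon, circumradius = √(r²−h²) = √(5²−0.2²) = 4.996 (perimeter = 2·12·4.996·sin(180°/12) = 31.03 mm); the cube at (4, -3.5) is not intersected at this z (z outside [5, 16.5]); Merging all regions: only the r=5 sphere is present, so the union is just that shape — boundary = 31.03 mm; (rotated 45° about Z; rotation is an isometry so areas/perimeters/island counts are preserved). So its perimeter = 31.03 mm. Layer 99 is larger (87.18 vs 31.03 mm).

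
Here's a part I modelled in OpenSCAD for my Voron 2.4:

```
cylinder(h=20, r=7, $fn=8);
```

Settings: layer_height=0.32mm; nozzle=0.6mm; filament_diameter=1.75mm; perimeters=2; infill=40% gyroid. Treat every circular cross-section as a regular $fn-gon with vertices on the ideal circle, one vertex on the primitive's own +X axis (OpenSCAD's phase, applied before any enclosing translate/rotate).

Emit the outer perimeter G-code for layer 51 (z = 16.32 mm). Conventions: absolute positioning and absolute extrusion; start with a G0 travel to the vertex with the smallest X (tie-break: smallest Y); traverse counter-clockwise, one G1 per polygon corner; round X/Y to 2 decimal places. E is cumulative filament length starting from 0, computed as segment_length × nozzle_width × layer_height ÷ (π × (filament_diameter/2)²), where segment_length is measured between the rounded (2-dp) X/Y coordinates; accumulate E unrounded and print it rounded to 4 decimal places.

At z = 16.32 mm: the cylinder: section is a regular 8-gon, circumradius r=7. The outline is a single polygon with 8 vertices. Extrusion per mm of travel: 0.6 × 0.32 / (π × 0.875²) = 0.079824. Accumulating E over each segment gives final E = 3.4214.

G0 X-7.00 Y0.00 Z16.32
G1 X-4.95 Y-4.95 E0.4277
G1 X0.00 Y-7.00 E0.8554
G1 X4.95 Y-4.95 E1.2830
G1 X7.00 Y0.00 E1.7107
G1 X4.95 Y4.95 E2.1384
G1 X0.00 Y7.00 E2.5661
G1 X-4.95 Y4.95 E2.9937
G1 X-7.00 Y0.00 E3.4214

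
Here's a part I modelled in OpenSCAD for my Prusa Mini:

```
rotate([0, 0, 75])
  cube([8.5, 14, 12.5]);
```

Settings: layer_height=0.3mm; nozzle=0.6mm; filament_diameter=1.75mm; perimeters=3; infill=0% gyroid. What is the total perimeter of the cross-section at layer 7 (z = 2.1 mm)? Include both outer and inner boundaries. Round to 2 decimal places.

45.00 mm

At z = 2.1 mm: the 8.5×14 cube contributes its full rectangle (perimeter 45.00 mm); (rotated 75° about Z; rotation is an isometry so areas/perimeters/island counts are preserved). Overall, the cross-section is a single solid region. Total boundary length (outer) = 45.00 mm.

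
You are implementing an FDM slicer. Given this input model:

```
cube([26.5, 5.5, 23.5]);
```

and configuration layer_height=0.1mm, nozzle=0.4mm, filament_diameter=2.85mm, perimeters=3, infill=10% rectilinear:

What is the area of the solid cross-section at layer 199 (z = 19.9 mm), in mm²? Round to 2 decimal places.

At z = 19.9 mm: the 26.5×5.5 cube contributes its full rectangle (area 145.75 mm²). Overall, the cross-section is a single solid region. Net area = 145.75 mm².

145.75 mm²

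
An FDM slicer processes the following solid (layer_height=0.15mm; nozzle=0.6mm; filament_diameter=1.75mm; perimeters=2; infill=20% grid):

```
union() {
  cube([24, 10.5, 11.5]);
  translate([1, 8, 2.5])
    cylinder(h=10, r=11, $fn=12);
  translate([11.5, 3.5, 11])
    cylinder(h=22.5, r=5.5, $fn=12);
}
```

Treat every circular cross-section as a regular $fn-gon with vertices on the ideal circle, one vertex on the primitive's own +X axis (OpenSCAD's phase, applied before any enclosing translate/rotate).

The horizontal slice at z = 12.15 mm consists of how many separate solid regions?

1

At z = 12.15 mm: the cube is absent (z outside [0, 11.5]); the r=11 cylinder at (1, 8) gives a regular 12-gon of circumradius 11 (constant along its height); the cylinder at (11.5, 3.5): section is a regular 12-gon, circumradius r=5.5; Combining (union): the regions partially overlap (shared area 33.66 mm²), so overlapping operands fuse into one piece — 1 connected region. The result has 1 disconnected region.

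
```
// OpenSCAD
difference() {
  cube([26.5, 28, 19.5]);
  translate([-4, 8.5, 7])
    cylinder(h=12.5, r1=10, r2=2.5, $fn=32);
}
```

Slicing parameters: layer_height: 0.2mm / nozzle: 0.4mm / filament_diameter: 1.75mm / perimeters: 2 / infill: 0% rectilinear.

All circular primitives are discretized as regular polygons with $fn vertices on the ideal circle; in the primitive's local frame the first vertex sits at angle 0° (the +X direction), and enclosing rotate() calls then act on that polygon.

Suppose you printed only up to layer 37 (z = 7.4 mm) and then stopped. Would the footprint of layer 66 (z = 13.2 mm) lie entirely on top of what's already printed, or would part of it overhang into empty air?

Compare the two slices. At z = 7.4: the cube (footprint 26.5×28) is included at this height (area 742.00 mm²); the cone at (-4, 8.5): at t=0.032 of its height the radius interpolates to r₁+(r₂−r₁)t = 9.760, giving a regular 32-gon of that circumradius (area = (32/2)·9.760²·sin(360°/32) = 297.34 mm²); After the difference (first − rest): starting from the 26.5×28 cube (742.00 mm²), the cone at (-4, 8.5) partially overlaps it — only the 72.95 mm² overlap (of its 297.34 mm²) is removed, clipping the outline — area = 669.05 mm². At z = 13.2: the cube is present — its section is the full 26.5×28 rectangle (area 742.00 mm²); the cone at (-4, 8.5) (r1=10→r2=2.5) has section circumradius 6.280 here — a regular 32-gon (area = (32/2)·6.280²·sin(360°/32) = 123.10 mm²); After the difference (first − rest): starting from the 26.5×28 cube (742.00 mm²), the cone at (-4, 8.5) partially overlaps it — only the 15.13 mm² overlap (of its 123.10 mm²) is removed, clipping the outline — area = 726.87 mm². Checking containment: at z = 13.2 the cross-section extends beyond the z = 7.4 cross-section by about 57.82 mm².

part overhangs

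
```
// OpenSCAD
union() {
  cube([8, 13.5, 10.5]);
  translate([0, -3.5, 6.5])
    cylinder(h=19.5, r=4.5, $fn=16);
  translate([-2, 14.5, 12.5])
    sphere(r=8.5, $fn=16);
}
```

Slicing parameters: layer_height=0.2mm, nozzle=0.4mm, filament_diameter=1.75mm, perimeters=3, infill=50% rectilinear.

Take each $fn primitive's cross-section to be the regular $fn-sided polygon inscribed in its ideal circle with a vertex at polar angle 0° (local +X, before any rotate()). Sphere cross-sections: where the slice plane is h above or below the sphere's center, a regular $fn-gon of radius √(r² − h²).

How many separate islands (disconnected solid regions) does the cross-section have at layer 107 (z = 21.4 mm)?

At z = 21.4 mm: the cube is absent (z outside [0, 10.5]); the r=4.5 cylinder at (0, -3.5) contributes a regular 16-gon of circumradius 4.5; the sphere at (-2, 14.5) does not reach this height (|z−center|=8.900 > r=8.5); Combining (union): only the r=4.5 cylinder at (0, -3.5) is present, so the union is just that shape — 1 connected region. Overall, the cross-section is a single solid region. Island count = 1.

1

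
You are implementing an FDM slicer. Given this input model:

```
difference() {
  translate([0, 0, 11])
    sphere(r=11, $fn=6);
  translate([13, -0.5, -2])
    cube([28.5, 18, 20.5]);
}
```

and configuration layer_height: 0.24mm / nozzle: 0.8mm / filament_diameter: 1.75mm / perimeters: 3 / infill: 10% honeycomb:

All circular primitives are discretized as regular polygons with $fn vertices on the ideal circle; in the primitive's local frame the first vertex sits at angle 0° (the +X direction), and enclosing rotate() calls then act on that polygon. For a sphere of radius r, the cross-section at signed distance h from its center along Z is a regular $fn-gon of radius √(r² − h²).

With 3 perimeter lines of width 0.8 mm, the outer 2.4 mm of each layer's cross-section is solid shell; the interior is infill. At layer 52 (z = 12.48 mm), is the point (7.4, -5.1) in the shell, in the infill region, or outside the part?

shell

At z = 12.48 mm: the r=11 sphere contributes a regular 6-gon of circumradius √(11²−1.48²) = 10.900; the cube at (13, -0.5) is present — its section is the full 28.5×18 rectangle; Subtracting the remaining from the first: starting from the r=11 sphere, the 28.5×18 cube at (13, -0.5) misses the remaining region (no effect) — 1 connected region. Overall, the cross-section is a single solid region. The nearest boundary edge runs (10.90, 0.00)→(5.45, -9.44); distance from the point to it = 0.48 mm. The point is inside the cross-section, 0.48 mm from the nearest boundary — within the 2.4 mm shell band (3 × 0.8).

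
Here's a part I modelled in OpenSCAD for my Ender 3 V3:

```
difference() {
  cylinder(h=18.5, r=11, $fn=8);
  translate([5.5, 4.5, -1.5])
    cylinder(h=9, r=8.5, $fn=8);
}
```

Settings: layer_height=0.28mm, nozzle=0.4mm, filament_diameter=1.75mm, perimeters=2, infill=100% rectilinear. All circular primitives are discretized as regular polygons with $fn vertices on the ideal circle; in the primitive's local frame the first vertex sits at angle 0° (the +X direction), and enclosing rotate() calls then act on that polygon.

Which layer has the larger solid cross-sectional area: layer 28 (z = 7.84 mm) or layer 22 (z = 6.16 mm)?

layer 28 (z = 7.84 mm)

Layer 28 (z = 7.84): the cylinder: section is a regular 8-gon, circumradius r=11 (area = (8/2)·11.000²·sin(360°/8) = 342.24 mm²); the cylinder at (5.5, 4.5) is absent (z outside [-1.5, 7.5]); Taking the first minus the rest: none of the subtracted shapes is present at this height, so the r=11 cylinder is unchanged — area = 342.24 mm². So its area = 342.24 mm². Layer 22 (z = 6.16): the cylinder: section is a regular 8-gon, circumradius r=11 (area = (8/2)·11.000²·sin(360°/8) = 342.24 mm²); the r=8.5 cylinder at (5.5, 4.5) gives a regular 8-gon of circumradius 8.5 (constant along its height) (area = (8/2)·8.500²·sin(360°/8) = 204.35 mm²); After the difference (first − rest): starting from the r=11 cylinder (342.24 mm²), the r=8.5 cylinder at (5.5, 4.5) partially overlaps it — only the 137.45 mm² overlap (of its 204.35 mm²) is removed, clipping the outline — area = 204.79 mm². So its area = 204.79 mm². Layer 28 is larger (342.24 vs 204.79 mm²).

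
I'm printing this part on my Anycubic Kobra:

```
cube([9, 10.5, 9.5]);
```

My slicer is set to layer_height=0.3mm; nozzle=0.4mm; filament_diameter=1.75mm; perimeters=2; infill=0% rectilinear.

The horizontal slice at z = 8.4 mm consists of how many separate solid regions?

1

At z = 8.4 mm: the cube is present — its section is the full 9×10.5 rectangle. The result has 1 disconnected region.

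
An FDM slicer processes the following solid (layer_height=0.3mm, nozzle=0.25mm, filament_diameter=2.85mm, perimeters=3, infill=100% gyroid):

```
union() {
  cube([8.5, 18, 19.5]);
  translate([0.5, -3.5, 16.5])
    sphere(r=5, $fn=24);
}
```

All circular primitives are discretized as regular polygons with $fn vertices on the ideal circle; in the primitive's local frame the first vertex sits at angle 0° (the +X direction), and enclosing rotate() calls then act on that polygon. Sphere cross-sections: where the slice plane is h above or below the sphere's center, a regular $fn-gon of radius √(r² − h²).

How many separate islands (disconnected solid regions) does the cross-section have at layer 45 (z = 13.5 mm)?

At z = 13.5 mm: the cube (footprint 8.5×18) is included at this height; the r=5 sphere at (0.5, -3.5) contributes a regular 24-gon of circumradius √(5²−3²) = 4.000; Combining (union): the regions partially overlap (shared area 0.84 mm²), so overlapping operands fuse into one piece — 1 connected region. Overall, the cross-section is a single solid region. Island count = 1.

1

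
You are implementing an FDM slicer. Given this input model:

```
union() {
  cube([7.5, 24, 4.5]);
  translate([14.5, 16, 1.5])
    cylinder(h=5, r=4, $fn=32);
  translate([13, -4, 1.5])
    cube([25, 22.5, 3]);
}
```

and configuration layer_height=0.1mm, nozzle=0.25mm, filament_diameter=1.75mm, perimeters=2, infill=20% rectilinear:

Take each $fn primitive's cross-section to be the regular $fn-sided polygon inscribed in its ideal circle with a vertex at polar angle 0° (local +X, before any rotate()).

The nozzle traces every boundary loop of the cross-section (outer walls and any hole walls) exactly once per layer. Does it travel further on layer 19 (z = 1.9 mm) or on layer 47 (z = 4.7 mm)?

layer 19 (z = 1.9 mm)

Layer 19 (z = 1.9): the 7.5×24 cube contributes its full rectangle (perimeter 63.00 mm); the r=4 cylinder at (14.5, 16) gives a regular 32-gon of circumradius 4 (constant along its height) (perimeter = 2·32·4.000·sin(180°/32) = 25.09 mm); the 25×22.5 cube at (13, -4) contributes its full rectangle (perimeter 95.00 mm); Combining (union): the regions partially overlap (shared area 31.34 mm²), so the edge portions inside another operand are dropped and the merged outline is re-measured after clipping — boundary = 161.77 mm. So its perimeter = 161.77 mm. Layer 47 (z = 4.7): the cube is absent (z outside [0, 4.5]); the cylinder at (14.5, 16): section is a regular 32-gon, circumradius r=4 (perimeter = 2·32·4.000·sin(180°/32) = 25.09 mm); the cube at (13, -4) is not intersected at this z (z outside [1.5, 4.5]); Combining (union): only the r=4 cylinder at (14.5, 16) is present, so the union is just that shape — boundary = 25.09 mm. So its perimeter = 25.09 mm. Layer 19 is larger (161.77 vs 25.09 mm).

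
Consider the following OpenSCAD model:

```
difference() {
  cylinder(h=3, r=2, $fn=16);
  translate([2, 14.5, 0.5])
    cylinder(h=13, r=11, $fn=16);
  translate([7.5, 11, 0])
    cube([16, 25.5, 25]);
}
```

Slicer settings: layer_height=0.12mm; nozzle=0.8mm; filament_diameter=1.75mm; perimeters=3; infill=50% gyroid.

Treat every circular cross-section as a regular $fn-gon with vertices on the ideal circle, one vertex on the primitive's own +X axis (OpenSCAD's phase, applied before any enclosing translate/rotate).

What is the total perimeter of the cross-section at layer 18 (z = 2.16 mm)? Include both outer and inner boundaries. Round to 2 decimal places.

At z = 2.16 mm: the r=2 cylinder contributes a regular 16-gon of circumradius 2 (perimeter = 2·16·2.000·sin(180°/16) = 12.49 mm); the r=11 cylinder at (2, 14.5) contributes a regular 16-gon of circumradius 11 (perimeter = 2·16·11.000·sin(180°/16) = 68.67 mm); the cube at (7.5, 11) is present — its section is the full 16×25.5 rectangle (perimeter 83.00 mm); After the difference (first − rest): starting from the r=2 cylinder, the r=11 cylinder at (2, 14.5) misses the remaining region (no effect); the 16×25.5 cube at (7.5, 11) misses the remaining region (no effect) — boundary = 12.49 mm. Overall, the cross-section is a single solid region. Total boundary length (outer) = 12.49 mm.

12.49 mm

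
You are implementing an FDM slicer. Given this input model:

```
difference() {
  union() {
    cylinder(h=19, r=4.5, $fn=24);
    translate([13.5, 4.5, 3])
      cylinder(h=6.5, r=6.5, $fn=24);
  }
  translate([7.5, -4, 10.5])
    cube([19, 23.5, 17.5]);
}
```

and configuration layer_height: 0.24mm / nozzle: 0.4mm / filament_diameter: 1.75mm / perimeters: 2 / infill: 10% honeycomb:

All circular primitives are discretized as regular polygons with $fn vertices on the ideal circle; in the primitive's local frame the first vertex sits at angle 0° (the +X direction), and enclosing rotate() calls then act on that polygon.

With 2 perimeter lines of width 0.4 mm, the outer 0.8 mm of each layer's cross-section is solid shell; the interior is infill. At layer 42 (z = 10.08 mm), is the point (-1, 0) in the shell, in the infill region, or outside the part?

infill

At z = 10.08 mm: the r=4.5 cylinder gives a regular 24-gon of circumradius 4.5 (constant along its height); the cylinder at (13.5, 4.5) does not reach this height (z outside [3, 9.5]); Merging all regions: only the r=4.5 cylinder is present, so the union is just that shape — 1 connected region; the cube at (7.5, -4) is not intersected at this z (z outside [10.5, 28]); Subtracting the remaining from the first: none of the subtracted shapes is present at this height, so that combined region is unchanged — 1 connected region. Overall, the cross-section is a single solid region. The nearest boundary edge runs (-4.35, 1.16)→(-4.50, 0.00); distance from the point to it = 3.47 mm. The point is inside the cross-section and 3.47 mm from the nearest boundary — more than the 0.8 mm shell width (2 × 0.4), so it's in the infill interior.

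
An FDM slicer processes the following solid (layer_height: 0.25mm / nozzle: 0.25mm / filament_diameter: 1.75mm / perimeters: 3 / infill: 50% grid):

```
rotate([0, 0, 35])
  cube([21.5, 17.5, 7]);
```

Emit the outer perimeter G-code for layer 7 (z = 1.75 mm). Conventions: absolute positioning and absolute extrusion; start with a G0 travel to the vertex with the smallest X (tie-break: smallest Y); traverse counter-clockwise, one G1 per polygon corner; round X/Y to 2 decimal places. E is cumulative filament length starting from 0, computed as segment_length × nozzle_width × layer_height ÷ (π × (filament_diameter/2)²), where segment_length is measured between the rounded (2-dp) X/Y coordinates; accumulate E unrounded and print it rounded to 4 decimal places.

G0 X-10.04 Y14.34 Z1.75
G1 X0.00 Y0.00 E0.4549
G1 X17.61 Y12.33 E1.0135
G1 X7.57 Y26.67 E1.4683
G1 X-10.04 Y14.34 E2.0269

At z = 1.75 mm: the 21.5×17.5 cube contributes its full rectangle; (whole slice rotated 35° about Z — lengths, areas and connectivity unchanged). The outline is a single polygon with 4 vertices. Extrusion per mm of travel: 0.25 × 0.25 / (π × 0.875²) = 0.025984. Accumulating E over each segment gives final E = 2.0269.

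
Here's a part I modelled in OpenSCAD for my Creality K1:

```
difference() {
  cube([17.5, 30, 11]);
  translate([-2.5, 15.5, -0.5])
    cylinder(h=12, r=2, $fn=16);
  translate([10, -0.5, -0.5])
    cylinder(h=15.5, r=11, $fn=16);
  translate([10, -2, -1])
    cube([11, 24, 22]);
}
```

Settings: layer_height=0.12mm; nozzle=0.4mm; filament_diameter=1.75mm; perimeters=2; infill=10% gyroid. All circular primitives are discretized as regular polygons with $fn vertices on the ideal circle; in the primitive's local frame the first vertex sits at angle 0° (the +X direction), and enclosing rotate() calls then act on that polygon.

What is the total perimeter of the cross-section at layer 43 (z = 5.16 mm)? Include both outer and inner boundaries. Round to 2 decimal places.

At z = 5.16 mm: the cube is present — its section is the full 17.5×30 rectangle (perimeter 95.00 mm); the cylinder at (-2.5, 15.5): section is a regular 16-gon, circumradius r=2 (perimeter = 2·16·2.000·sin(180°/16) = 12.49 mm); the r=11 cylinder at (10, -0.5) gives a regular 16-gon of circumradius 11 (constant along its height) (perimeter = 2·16·11.000·sin(180°/16) = 68.67 mm); the cube at (10, -2) is present — its section is the full 11×24 rectangle (perimeter 70.00 mm); Subtracting the remaining from the first: starting from the 17.5×30 cube, the r=2 cylinder at (-2.5, 15.5) misses the remaining region (no effect); the r=11 cylinder at (10, -0.5) partially overlaps it — only the 155.76 mm² overlap (of its 370.44 mm²) is removed, clipping the outline; the 11×24 cube at (10, -2) partially overlaps it — only the 94.38 mm² overlap (of its 264.00 mm²) is removed, clipping the outline — boundary = 83.13 mm. Overall, the cross-section is a single solid region. Total boundary length (outer) = 83.13 mm.

83.13 mm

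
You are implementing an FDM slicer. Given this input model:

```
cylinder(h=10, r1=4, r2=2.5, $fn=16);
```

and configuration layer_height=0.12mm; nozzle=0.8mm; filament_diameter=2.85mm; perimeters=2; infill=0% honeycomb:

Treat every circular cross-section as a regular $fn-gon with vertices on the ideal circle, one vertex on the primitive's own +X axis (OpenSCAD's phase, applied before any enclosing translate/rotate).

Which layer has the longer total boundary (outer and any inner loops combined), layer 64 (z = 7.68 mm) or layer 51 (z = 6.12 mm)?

layer 51 (z = 6.12 mm)

Layer 64 (z = 7.68): the cone contributes a regular 16-gon of circumradius 2.848 (interpolated between r1=4 and r2=2.5 at t=0.768) (perimeter = 2·16·2.848·sin(180°/16) = 17.78 mm). So its perimeter = 17.78 mm. Layer 51 (z = 6.12): the cone contributes a regular 16-gon of circumradius 3.082 (interpolated between r1=4 and r2=2.5 at t=0.612) (perimeter = 2·16·3.082·sin(180°/16) = 19.24 mm). So its perimeter = 19.24 mm. Layer 51 is larger (19.24 vs 17.78 mm).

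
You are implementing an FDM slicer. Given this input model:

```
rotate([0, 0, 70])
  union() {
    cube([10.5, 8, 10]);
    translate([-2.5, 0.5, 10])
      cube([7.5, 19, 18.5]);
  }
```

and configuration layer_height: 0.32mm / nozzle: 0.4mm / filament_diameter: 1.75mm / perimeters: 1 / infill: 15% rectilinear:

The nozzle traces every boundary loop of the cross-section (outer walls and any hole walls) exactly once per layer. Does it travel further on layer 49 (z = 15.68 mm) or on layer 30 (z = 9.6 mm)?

layer 49 (z = 15.68 mm)

Layer 49 (z = 15.68): the cube does not reach this height (z outside [0, 10]); the cube at (-2.5, 0.5) is present — its section is the full 7.5×19 rectangle (perimeter 53.00 mm); Merging all regions: only the 7.5×19 cube at (-2.5, 0.5) is present, so the union is just that shape — boundary = 53.00 mm; (rotated 70° about Z; rotation is an isometry so areas/perimeters/island counts are preserved). So its perimeter = 53.00 mm. Layer 30 (z = 9.6): the cube (footprint 10.5×8) is included at this height (perimeter 37.00 mm); the cube at (-2.5, 0.5) is not intersected at this z (z outside [10, 28.5]); Combining (union): only the 10.5×8 cube is present, so the union is just that shape — boundary = 37.00 mm; (whole slice rotated 70° about Z — lengths, areas and connectivity unchanged). So its perimeter = 37.00 mm. Layer 49 is larger (53.00 vs 37.00 mm).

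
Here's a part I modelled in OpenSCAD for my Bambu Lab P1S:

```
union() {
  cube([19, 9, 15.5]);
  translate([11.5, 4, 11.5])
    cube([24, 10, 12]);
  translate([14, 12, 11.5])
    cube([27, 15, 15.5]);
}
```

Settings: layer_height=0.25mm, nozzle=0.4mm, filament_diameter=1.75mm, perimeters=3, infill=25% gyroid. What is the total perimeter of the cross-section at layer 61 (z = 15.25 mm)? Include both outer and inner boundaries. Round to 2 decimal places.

136.00 mm

At z = 15.25 mm: the 19×9 cube contributes its full rectangle (perimeter 56.00 mm); the cube at (11.5, 4) (footprint 24×10) is included at this height (perimeter 68.00 mm); the 27×15 cube at (14, 12) contributes its full rectangle (perimeter 84.00 mm); Merging all regions: the regions partially overlap (shared area 80.50 mm²), so the edge portions inside another operand are dropped and the merged outline is re-measured after clipping — boundary = 136.00 mm. Overall, the cross-section is a single solid region. Total boundary length (outer) = 136.00 mm.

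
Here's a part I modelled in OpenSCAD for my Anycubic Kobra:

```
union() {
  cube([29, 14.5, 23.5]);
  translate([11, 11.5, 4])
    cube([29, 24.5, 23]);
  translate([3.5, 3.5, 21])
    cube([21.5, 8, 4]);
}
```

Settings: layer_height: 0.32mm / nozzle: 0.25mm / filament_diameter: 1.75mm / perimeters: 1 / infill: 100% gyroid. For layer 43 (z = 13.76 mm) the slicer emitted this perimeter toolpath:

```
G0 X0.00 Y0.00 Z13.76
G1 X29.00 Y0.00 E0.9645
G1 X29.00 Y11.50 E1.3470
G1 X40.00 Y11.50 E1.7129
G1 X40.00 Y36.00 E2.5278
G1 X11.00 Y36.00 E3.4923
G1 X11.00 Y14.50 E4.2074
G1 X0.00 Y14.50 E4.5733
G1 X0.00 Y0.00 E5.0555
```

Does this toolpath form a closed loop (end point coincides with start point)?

Start point (G0): (0.00, 0.00). End point (last G1): the path returns to the start — closed.

yes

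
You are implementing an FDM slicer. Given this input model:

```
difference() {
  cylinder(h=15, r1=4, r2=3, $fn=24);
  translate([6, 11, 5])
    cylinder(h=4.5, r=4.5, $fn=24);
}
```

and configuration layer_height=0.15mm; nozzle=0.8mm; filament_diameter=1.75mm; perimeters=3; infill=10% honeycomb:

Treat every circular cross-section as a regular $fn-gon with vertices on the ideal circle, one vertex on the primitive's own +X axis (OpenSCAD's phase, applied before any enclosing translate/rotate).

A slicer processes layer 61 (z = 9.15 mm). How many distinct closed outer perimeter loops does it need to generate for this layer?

1

At z = 9.15 mm: the cone (r1=4→r2=3) has section circumradius 3.390 here — a regular 24-gon; the cylinder at (6, 11): section is a regular 24-gon, circumradius r=4.5; Subtracting the remaining from the first: starting from the cone, the r=4.5 cylinder at (6, 11) misses the remaining region (no effect) — 1 connected region. The result has 1 disconnected region.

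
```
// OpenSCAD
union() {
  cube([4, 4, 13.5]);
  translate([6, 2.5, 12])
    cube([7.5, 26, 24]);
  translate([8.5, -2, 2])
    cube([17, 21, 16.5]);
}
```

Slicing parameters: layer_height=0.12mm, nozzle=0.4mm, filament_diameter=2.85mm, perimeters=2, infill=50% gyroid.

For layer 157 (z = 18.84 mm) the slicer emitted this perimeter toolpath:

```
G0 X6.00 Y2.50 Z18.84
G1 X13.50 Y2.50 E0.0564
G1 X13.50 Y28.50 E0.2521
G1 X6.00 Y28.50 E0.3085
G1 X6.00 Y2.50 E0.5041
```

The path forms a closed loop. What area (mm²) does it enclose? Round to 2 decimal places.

Apply the shoelace formula to the sequence of (X, Y) vertices; enclosed area = 195.00 mm².

195.00 mm²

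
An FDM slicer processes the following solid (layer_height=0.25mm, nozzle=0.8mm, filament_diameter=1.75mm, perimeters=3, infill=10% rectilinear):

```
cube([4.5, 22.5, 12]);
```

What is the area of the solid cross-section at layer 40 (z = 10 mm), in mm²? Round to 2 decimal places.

101.25 mm²

At z = 10 mm: the cube is present — its section is the full 4.5×22.5 rectangle (area 101.25 mm²). Overall, the cross-section is a single solid region. Net area = 101.25 mm².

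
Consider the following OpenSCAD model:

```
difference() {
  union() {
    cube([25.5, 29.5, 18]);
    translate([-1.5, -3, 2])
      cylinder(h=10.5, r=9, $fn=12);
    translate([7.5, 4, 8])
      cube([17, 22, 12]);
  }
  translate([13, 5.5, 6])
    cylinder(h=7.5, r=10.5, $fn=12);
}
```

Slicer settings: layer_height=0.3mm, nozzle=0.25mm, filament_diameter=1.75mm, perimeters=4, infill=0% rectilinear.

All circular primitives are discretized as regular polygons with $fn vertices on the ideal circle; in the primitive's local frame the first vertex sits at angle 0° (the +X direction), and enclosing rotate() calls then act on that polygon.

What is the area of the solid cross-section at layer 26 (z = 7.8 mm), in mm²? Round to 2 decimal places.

691.90 mm²

At z = 7.8 mm: the 25.5×29.5 cube contributes its full rectangle (area 752.25 mm²); the r=9 cylinder at (-1.5, -3) contributes a regular 12-gon of circumradius 9 (area = (12/2)·9.000²·sin(360°/12) = 243.00 mm²); the cube at (7.5, 4) is absent (z outside [8, 20]); Taking the union: the regions partially overlap — summed areas 995.25 mm² minus the doubly-counted overlap 26.26 mm² gives 968.99 mm² — area = 968.99 mm²; the r=10.5 cylinder at (13, 5.5) contributes a regular 12-gon of circumradius 10.5 (area = (12/2)·10.500²·sin(360°/12) = 330.75 mm²); Subtracting the remaining from the first: starting from the result so far (968.99 mm²), the r=10.5 cylinder at (13, 5.5) partially overlaps it — only the 277.09 mm² overlap (of its 330.75 mm²) is removed, clipping the outline — area = 691.90 mm². Overall, the cross-section is a single solid region. Net area = 691.90 mm².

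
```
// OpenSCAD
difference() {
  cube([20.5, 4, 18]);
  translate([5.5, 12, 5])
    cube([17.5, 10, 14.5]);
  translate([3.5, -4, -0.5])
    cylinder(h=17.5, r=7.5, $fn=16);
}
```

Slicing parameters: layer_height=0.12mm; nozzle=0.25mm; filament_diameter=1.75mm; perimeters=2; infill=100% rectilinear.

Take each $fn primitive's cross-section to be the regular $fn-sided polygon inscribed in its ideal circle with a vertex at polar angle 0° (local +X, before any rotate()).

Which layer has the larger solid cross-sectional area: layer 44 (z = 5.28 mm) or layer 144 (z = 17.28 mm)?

layer 144 (z = 17.28 mm)

Layer 44 (z = 5.28): the cube (footprint 20.5×4) is included at this height (area 82.00 mm²); the 17.5×10 cube at (5.5, 12) contributes its full rectangle (area 175.00 mm²); the r=7.5 cylinder at (3.5, -4) contributes a regular 16-gon of circumradius 7.5 (area = (16/2)·7.500²·sin(360°/16) = 172.21 mm²); Taking the first minus the rest: starting from the 20.5×4 cube (82.00 mm²), the 17.5×10 cube at (5.5, 12) misses the remaining region (no effect); the r=7.5 cylinder at (3.5, -4) partially overlaps it — only the 25.88 mm² overlap (of its 172.21 mm²) is removed, clipping the outline — area = 56.12 mm². So its area = 56.12 mm². Layer 144 (z = 17.28): the 20.5×4 cube contributes its full rectangle (area 82.00 mm²); the 17.5×10 cube at (5.5, 12) contributes its full rectangle (area 175.00 mm²); the cylinder at (3.5, -4) is absent (z outside [-0.5, 17]); After the difference (first − rest): starting from the 20.5×4 cube (82.00 mm²), the 17.5×10 cube at (5.5, 12) misses the remaining region (no effect) — area = 82.00 mm². So its area = 82.00 mm². Layer 144 is larger (82.00 vs 56.12 mm²).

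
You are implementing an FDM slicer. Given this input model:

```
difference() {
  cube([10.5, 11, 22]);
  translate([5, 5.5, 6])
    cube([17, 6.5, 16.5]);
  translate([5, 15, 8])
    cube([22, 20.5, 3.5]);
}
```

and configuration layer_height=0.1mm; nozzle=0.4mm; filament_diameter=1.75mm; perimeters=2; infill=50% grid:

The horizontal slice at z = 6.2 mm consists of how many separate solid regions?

At z = 6.2 mm: the cube (footprint 10.5×11) is included at this height; the 17×6.5 cube at (5, 5.5) contributes its full rectangle; the cube at (5, 15) is absent (z outside [8, 11.5]); Subtracting the remaining from the first: starting from the 10.5×11 cube, the 17×6.5 cube at (5, 5.5) partially overlaps it — only the 30.25 mm² overlap (of its 110.50 mm²) is removed, clipping the outline — 1 connected region. The result has 1 disconnected region.

1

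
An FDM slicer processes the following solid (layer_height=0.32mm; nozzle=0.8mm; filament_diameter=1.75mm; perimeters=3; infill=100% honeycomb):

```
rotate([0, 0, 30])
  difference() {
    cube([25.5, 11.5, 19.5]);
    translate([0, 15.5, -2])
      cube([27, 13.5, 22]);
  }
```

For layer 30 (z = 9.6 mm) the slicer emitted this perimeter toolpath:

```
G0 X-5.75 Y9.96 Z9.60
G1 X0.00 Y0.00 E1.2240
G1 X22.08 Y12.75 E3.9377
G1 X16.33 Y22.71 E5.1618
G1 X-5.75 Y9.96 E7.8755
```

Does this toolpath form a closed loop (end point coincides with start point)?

yes

Start point (G0): (-5.75, 9.96). End point (last G1): the path returns to the start — closed.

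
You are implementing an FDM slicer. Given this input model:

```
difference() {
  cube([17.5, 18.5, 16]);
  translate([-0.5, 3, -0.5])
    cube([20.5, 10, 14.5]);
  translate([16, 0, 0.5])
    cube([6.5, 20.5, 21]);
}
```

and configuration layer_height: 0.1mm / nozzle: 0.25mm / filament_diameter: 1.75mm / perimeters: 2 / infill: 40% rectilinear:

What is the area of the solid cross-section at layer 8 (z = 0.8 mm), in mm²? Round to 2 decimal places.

136.00 mm²

At z = 0.8 mm: the cube is present — its section is the full 17.5×18.5 rectangle (area 323.75 mm²); the 20.5×10 cube at (-0.5, 3) contributes its full rectangle (area 205.00 mm²); the cube at (16, 0) (footprint 6.5×20.5) is included at this height (area 133.25 mm²); After the difference (first − rest): starting from the 17.5×18.5 cube (323.75 mm²), the 20.5×10 cube at (-0.5, 3) partially overlaps it — only the 175.00 mm² overlap (of its 205.00 mm²) is removed, clipping the outline; the 6.5×20.5 cube at (16, 0) partially overlaps it — only the 12.75 mm² overlap (of its 133.25 mm²) is removed, clipping the outline — area = 136.00 mm². Overall, the cross-section has 2 separate islands. Net area = 136.00 mm².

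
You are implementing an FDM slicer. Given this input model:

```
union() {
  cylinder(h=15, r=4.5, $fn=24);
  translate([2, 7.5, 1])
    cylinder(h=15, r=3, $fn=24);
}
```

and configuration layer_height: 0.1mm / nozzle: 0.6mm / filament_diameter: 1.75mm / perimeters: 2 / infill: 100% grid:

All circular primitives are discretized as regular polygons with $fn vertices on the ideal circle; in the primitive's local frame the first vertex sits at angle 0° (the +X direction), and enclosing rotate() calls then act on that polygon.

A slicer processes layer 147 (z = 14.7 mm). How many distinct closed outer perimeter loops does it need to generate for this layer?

At z = 14.7 mm: the cylinder: section is a regular 24-gon, circumradius r=4.5; the cylinder at (2, 7.5): section is a regular 24-gon, circumradius r=3; Combining (union): the 2 present regions are separate (no shared area or edge), so areas and boundary lengths simply add and each stays a separate island — 2 connected regions. The result has 2 disconnected regions.

2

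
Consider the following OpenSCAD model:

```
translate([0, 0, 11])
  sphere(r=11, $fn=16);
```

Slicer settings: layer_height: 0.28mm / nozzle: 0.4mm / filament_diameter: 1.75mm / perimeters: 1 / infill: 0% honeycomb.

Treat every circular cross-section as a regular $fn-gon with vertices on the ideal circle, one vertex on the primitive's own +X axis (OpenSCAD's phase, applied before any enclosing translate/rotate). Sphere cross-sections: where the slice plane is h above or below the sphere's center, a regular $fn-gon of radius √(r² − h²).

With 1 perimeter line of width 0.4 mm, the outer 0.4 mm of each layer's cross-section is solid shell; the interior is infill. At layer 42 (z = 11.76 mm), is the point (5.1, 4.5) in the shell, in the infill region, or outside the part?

At z = 11.76 mm: the r=11 sphere contributes a regular 16-gon of circumradius √(11²−0.76²) = 10.974. Overall, the cross-section is a single solid region. The nearest boundary edge runs (10.14, 4.20)→(7.76, 7.76); distance from the point to it = 4.02 mm. The point is inside the cross-section and 4.02 mm from the nearest boundary — more than the 0.4 mm shell width (1 × 0.4), so it's in the infill interior.

infill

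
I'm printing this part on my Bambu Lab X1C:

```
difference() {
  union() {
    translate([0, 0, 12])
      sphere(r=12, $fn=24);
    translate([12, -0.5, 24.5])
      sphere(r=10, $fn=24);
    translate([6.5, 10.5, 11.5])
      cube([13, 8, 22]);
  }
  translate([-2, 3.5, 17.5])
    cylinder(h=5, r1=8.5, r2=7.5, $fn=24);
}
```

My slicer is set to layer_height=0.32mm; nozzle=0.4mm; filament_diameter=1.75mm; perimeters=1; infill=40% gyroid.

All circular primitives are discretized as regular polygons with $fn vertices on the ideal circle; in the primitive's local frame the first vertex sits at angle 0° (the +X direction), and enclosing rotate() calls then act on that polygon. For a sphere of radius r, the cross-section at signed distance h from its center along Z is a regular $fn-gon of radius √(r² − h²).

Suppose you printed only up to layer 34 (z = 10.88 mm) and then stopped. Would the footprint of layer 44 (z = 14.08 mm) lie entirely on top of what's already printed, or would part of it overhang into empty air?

Compare the two slices. At z = 10.88: the r=12 sphere slices to a regular 24-gon of circumradius 11.948 (√(r²−h²) with h=1.12 from center) (area = (24/2)·11.948²·sin(360°/24) = 443.34 mm²); the sphere at (12, -0.5) is not intersected at this z (|z−center|=13.620 > r=10); the cube at (6.5, 10.5) is not intersected at this z (z outside [11.5, 33.5]); Combining (union): only the r=12 sphere is present, so the union is just that shape — area = 443.34 mm²; the cone at (-2, 3.5) does not reach this height (z outside [17.5, 22.5]); After the difference (first − rest): none of the subtracted shapes is present at this height, so that combined region is unchanged — area = 443.34 mm². At z = 14.08: the r=12 sphere slices to a regular 24-gon of circumradius 11.818 (√(r²−h²) with h=2.08 from center) (area = (24/2)·11.818²·sin(360°/24) = 433.80 mm²); the sphere at (12, -0.5) does not reach this height (|z−center|=10.420 > r=10); the cube at (6.5, 10.5) (footprint 13×8) is included at this height (area 104.00 mm²); Merging all regions: the 2 present regions are separate (no shared area or edge), so areas and boundary lengths simply add and each stays a separate island — area = 537.80 mm²; the cone at (-2, 3.5) is absent (z outside [17.5, 22.5]); Subtracting the remaining from the first: none of the subtracted shapes is present at this height, so that combined region is unchanged — area = 537.80 mm². Checking containment: at z = 14.08 the cross-section extends beyond the z = 10.88 cross-section by about 104.00 mm².

part overhangs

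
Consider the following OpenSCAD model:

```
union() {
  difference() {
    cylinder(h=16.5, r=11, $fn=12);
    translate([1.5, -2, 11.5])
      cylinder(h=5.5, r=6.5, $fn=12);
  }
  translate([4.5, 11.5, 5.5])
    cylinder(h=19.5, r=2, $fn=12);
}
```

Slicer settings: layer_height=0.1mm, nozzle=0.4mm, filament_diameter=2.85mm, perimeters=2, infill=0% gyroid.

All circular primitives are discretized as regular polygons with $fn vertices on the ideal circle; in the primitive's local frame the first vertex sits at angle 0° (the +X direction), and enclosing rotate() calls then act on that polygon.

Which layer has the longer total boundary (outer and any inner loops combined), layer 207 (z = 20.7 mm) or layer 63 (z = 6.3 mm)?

layer 63 (z = 6.3 mm)

Layer 207 (z = 20.7): the cylinder is not intersected at this z (z outside [0, 16.5]); the cylinder at (1.5, -2) is not intersected at this z (z outside [11.5, 17]); Taking the first minus the rest: the first operand is absent here, so nothing remains; the r=2 cylinder at (4.5, 11.5) gives a regular 12-gon of circumradius 2 (constant along its height) (perimeter = 2·12·2.000·sin(180°/12) = 12.42 mm); Merging all regions: only the r=2 cylinder at (4.5, 11.5) is present, so the union is just that shape — boundary = 12.42 mm. So its perimeter = 12.42 mm. Layer 63 (z = 6.3): the cylinder: section is a regular 12-gon, circumradius r=11 (perimeter = 2·12·11.000·sin(180°/12) = 68.33 mm); the cylinder at (1.5, -2) does not reach this height (z outside [11.5, 17]); After the difference (first − rest): none of the subtracted shapes is present at this height, so the r=11 cylinder is unchanged — boundary = 68.33 mm; the r=2 cylinder at (4.5, 11.5) gives a regular 12-gon of circumradius 2 (constant along its height) (perimeter = 2·12·2.000·sin(180°/12) = 12.42 mm); Merging all regions: the regions partially overlap (shared area 0.43 mm²), so the edge portions inside another operand are dropped and the merged outline is re-measured after clipping — boundary = 76.56 mm. So its perimeter = 76.56 mm. Layer 63 is larger (76.56 vs 12.42 mm).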